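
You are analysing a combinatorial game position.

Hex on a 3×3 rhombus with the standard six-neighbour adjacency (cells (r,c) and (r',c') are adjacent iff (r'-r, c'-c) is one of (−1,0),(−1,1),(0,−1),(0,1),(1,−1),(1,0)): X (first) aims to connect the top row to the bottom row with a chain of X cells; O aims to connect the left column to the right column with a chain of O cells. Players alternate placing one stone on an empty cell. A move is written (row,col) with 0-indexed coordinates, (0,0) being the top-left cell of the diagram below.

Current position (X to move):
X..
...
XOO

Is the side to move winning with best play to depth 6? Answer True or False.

X winning at [X../.../XOO]: True

p1 X@[X../.../XOO]: (0,1)[XX./.../XOO]+1* (0,2)[X.X/.../XOO]+1 (1,0)[X../X../XOO]+1 (1,1)[X../.X./XOO]+1 (1,2)[X../..X/XOO]+1
p2 O@[XX./.../XOO]: (0,2)[XXO/.../XOO]-1* (1,0)[XX./O../XOO]-1 (1,1)[XX./.O./XOO]-1 (1,2)[XX./..O/XOO]-1
p3 X@[XXO/.../XOO]: (1,0)[XXO/X../XOO]+1* (1,1)[XXO/.X./XOO]+1 (1,2)[XXO/..X/XOO]+1
p4 O@[XXO/X../XOO] terminal -1; root [X../.../XOO] d6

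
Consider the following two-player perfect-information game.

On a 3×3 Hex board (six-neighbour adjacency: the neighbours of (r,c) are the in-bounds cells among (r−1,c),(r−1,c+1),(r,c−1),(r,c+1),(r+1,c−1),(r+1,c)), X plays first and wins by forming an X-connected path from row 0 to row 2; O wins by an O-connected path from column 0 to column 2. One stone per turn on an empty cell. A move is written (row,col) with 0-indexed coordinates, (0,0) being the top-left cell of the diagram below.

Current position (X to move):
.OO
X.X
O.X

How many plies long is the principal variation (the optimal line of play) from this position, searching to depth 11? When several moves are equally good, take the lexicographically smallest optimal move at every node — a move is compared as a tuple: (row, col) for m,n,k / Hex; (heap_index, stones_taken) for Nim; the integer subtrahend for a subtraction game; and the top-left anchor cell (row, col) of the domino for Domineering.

[.OO/X.X/O.X] X move#1: (0,0):-1/XOO/X.X/O.X*, (1,1):-1/.OO/XXX/O.X, (2,1):-1/.OO/X.X/OXX
[XOO/X.X/O.X] O move#2: (1,1):+1/XOO/XOX/O.X*, (2,1):-1/XOO/X.X/OOX
[XOO/XOX/O.X] end (terminal -1, X#3); searched .OO/X.X/O.X to 11

PV length from [.OO/X.X/O.X]: 2 plies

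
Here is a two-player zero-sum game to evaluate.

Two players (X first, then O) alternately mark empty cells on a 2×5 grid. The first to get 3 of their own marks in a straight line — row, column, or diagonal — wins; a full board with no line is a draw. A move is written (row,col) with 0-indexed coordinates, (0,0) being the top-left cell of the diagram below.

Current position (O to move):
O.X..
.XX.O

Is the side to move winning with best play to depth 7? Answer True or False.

p1 O@[O.X../.XX.O]: (0,1)[OOX../.XX.O]-1* (0,3)[O.XO./.XX.O]-1 (0,4)[O.X.O/.XX.O]-1 (1,0)[O.X../OXX.O]-1 (1,3)[O.X../.XXOO]-1
p2 X@[OOX../.XX.O]: (0,3)[OOXX./.XX.O]+1* (0,4)[OOX.X/.XX.O]+1 (1,0)[OOX../XXX.O]+1 (1,3)[OOX../.XXXO]+1
p3 O@[OOXX./.XX.O]: (0,4)[OOXXO/.XX.O]-1* (1,0)[OOXX./OXX.O]-1 (1,3)[OOXX./.XXOO]-1
p4 X@[OOXXO/.XX.O]: (1,0)[OOXXO/XXX.O]+1* (1,3)[OOXXO/.XXXO]+1
p5 O@[OOXXO/XXX.O] terminal -1; root [O.X../.XX.O] d7

O winning at [O.X../.XX.O]: False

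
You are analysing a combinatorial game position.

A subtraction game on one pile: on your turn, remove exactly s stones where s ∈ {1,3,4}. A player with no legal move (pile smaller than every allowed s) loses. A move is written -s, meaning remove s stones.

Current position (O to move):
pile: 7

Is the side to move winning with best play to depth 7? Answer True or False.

O winning at [7]: False

ply 1, O at 7 | -1=-1→6*; -3=-1→4; -4=-1→3
ply 2, X at 6 | -1=-1→5; -3=-1→3; -4=+1→2*
ply 3, O at 2 | -1=-1→1*
ply 4, X at 1 | -1=+1→0*
ply 5: 0 is terminal -1 (O); from 7 depth 7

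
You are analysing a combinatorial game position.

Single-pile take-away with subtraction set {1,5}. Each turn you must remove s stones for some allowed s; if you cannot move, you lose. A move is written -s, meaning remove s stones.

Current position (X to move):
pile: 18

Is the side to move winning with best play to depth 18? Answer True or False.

ply 1, X at 18 | -1=-1→17*; -5=-1→13
ply 2, O at 17 | -1=+1→16*; -5=+1→12
ply 3, X at 16 | -1=-1→15*; -5=-1→11
ply 4, O at 15 | -1=+1→14*; -5=+1→10
ply 5, X at 14 | -1=-1→13*; -5=-1→9
ply 6, O at 13 | -1=+1→12*; -5=+1→8
ply 7, X at 12 | -1=-1→11*; -5=-1→7
ply 8, O at 11 | -1=+1→10*; -5=+1→6
ply 9, X at 10 | -1=-1→9*; -5=-1→5
ply 10, O at 9 | -1=+1→8*; -5=+1→4
ply 11, X at 8 | -1=-1→7*; -5=-1→3
ply 12, O at 7 | -1=+1→6*; -5=+1→2
ply 13, X at 6 | -1=-1→5*; -5=-1→1
ply 14, O at 5 | -1=+1→4*; -5=+1→0
ply 15, X at 4 | -1=-1→3*
ply 16, O at 3 | -1=+1→2*
ply 17, X at 2 | -1=-1→1*
ply 18, O at 1 | -1=+1→0*
ply 19: 0 is terminal -1 (X); from 18 depth 18

X winning at [18]: False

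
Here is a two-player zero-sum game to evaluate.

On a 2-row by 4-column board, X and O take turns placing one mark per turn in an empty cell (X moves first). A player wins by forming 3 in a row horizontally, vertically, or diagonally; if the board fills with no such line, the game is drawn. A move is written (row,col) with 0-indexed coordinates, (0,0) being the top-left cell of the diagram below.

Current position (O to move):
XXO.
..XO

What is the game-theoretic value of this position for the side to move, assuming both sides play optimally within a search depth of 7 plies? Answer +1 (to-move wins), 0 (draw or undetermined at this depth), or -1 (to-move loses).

value(XXO./..XO, O) = 0

ply 1, O at XXO./..XO | (0,3)=+0→XXOO/..XO*; (1,0)=+0→XXO./O.XO; (1,1)=+0→XXO./.OXO
ply 2, X at XXOO/..XO | (1,0)=+0→XXOO/X.XO*; (1,1)=+0→XXOO/.XXO
ply 3, O at XXOO/X.XO | (1,1)=+0→XXOO/XOXO*
ply 4: XXOO/XOXO is terminal +0 (X); from XXO./..XO depth 7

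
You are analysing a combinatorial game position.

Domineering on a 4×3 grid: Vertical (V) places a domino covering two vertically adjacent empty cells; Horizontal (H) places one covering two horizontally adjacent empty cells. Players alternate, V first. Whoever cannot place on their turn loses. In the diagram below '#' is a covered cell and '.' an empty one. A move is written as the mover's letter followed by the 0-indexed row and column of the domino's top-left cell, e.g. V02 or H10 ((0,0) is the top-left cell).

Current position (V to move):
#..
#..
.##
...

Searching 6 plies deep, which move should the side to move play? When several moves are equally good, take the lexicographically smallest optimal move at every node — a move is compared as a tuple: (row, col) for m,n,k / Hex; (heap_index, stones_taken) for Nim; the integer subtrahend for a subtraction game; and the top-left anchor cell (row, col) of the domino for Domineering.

V's best at [#../#../.##/...]: V01

ply 1, V at #../#../.##/... | V01=+1→##./##./.##/...*; V02=+1→#.#/#.#/.##/...; V20=-1→#../#../###/#..
ply 2, H at ##./##./.##/... | H30=-1→##./##./.##/##.*; H31=-1→##./##./.##/.##
ply 3, V at ##./##./.##/##. | V02=+1→###/###/.##/##.*
ply 4: ###/###/.##/##. is terminal -1 (H); from #../#../.##/... depth 6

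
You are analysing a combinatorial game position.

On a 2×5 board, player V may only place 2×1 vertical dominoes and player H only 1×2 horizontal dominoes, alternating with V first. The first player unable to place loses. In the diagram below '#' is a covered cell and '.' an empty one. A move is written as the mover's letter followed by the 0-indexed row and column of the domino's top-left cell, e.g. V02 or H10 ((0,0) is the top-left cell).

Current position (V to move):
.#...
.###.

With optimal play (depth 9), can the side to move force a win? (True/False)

V winning at [.#.../.###.]: True

ply 1, V at .#.../.###. | V00=-1→##.../####.; V04=+1→.#..#/.####*
ply 2, H at .#..#/.#### | H02=-1→.####/.####*
ply 3, V at .####/.#### | V00=+1→#####/#####*
ply 4: #####/##### is terminal -1 (H); from .#.../.###. depth 9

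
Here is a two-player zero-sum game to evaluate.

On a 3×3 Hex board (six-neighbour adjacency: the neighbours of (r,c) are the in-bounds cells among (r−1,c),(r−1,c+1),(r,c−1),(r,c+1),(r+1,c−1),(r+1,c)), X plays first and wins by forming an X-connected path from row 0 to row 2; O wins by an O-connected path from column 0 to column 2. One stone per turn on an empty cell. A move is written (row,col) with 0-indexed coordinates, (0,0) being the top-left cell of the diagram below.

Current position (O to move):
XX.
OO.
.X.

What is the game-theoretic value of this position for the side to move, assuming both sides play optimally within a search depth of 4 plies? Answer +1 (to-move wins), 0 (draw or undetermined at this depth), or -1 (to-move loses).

ply 1, O at XX./OO./.X. | (0,2)=+1→XXO/OO./.X.*; (1,2)=+1→XX./OOO/.X.; (2,0)=+1→XX./OO./OX.; (2,2)=+1→XX./OO./.XO
ply 2: XXO/OO./.X. is terminal -1 (X); from XX./OO./.X. depth 4

value(XX./OO./.X., O) = +1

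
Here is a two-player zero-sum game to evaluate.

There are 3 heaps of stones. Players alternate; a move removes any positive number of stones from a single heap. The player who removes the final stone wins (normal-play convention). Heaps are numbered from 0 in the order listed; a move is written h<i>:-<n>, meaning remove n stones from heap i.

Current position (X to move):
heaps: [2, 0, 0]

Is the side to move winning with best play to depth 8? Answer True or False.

[(2,0,0)] X move#1: h0:-1:-1/(1,0,0), h0:-2:+1/(0,0,0)*
[(0,0,0)] end (terminal -1, O#2); searched (2,0,0) to 8

X winning at [(2,0,0)]: True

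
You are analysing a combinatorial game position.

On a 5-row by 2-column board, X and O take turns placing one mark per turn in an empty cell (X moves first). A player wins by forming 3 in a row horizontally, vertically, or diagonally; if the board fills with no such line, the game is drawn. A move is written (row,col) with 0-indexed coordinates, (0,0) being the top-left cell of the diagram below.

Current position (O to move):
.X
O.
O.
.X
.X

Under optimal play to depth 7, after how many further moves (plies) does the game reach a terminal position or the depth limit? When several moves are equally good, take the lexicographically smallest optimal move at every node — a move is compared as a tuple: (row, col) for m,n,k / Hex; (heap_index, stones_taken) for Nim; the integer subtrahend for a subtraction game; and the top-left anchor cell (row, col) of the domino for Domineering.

PV length from [.X/O./O./.X/.X]: 1 ply

[.X/O./O./.X/.X] O move#1: (0,0):+1/OX/O./O./.X/.X*, (1,1):-1/.X/OO/O./.X/.X, (2,1):+1/.X/O./OO/.X/.X, (3,0):+1/.X/O./O./OX/.X, (4,0):-1/.X/O./O./.X/OX
[OX/O./O./.X/.X] end (terminal -1, X#2); searched .X/O./O./.X/.X to 7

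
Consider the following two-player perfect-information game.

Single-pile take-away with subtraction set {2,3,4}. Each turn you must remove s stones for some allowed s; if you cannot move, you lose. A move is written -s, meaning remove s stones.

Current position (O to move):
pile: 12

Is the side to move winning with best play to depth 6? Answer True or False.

O winning at [12]: False

[12] O move#1: -2:-1/10*, -3:-1/9, -4:-1/8
[10] X move#2: -2:-1/8, -3:+1/7*, -4:+1/6
[7] O move#3: -2:-1/5*, -3:-1/4, -4:-1/3
[5] X move#4: -2:-1/3, -3:-1/2, -4:+1/1*
[1] end (terminal -1, O#5); searched 12 to 6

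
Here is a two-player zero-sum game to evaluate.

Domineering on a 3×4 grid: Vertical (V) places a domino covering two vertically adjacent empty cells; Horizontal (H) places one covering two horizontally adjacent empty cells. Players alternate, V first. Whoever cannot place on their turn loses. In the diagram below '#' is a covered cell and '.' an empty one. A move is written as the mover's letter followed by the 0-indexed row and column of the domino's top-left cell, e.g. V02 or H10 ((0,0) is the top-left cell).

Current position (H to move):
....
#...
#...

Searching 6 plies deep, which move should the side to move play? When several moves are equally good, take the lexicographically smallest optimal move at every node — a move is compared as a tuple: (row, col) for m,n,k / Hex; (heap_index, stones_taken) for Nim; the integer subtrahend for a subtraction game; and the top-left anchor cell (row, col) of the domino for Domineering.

H's best at [..../#.../#...]: H11

ply 1, H at ..../#.../#... | H00=-1→##../#.../#...; H01=-1→.##./#.../#...; H02=-1→..##/#.../#...; H11=+1→..../###./#...*; H12=+1→..../#.##/#...; H21=-1→..../#.../###.; H22=-1→..../#.../#.##
ply 2, V at ..../###./#... | V03=-1→...#/####/#...*; V13=-1→..../####/#..#
ply 3, H at ...#/####/#... | H00=+1→##.#/####/#...*; H01=+1→.###/####/#...; H21=+1→...#/####/###.; H22=+1→...#/####/#.##
ply 4: ##.#/####/#... is terminal -1 (V); from ..../#.../#... depth 6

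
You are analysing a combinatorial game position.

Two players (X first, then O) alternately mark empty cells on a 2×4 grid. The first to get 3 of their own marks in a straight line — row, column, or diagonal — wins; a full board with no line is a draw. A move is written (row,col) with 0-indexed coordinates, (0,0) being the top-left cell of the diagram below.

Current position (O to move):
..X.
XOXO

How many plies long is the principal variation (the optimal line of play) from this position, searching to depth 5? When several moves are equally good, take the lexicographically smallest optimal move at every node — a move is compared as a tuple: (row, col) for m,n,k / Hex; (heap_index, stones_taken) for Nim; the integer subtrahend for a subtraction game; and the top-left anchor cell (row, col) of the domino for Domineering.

[..X./XOXO] O move#1: (0,0):+0/O.X./XOXO*, (0,1):+0/.OX./XOXO, (0,3):+0/..XO/XOXO
[O.X./XOXO] X move#2: (0,1):+0/OXX./XOXO*, (0,3):+0/O.XX/XOXO
[OXX./XOXO] O move#3: (0,3):+0/OXXO/XOXO*
[OXXO/XOXO] end (terminal +0, X#4); searched ..X./XOXO to 5

PV length from [..X./XOXO]: 3 plies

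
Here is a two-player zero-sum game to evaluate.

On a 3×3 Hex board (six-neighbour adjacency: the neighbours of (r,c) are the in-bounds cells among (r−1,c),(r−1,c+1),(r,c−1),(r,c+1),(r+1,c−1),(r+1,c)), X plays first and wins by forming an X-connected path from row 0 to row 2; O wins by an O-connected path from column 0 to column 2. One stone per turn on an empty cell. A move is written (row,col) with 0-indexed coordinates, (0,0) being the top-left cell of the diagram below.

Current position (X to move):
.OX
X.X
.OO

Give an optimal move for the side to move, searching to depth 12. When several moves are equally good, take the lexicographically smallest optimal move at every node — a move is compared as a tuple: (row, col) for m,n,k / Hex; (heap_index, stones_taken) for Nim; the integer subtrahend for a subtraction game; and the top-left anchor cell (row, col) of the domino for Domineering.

X's best at [.OX/X.X/.OO]: (2,0)

p1 X@[.OX/X.X/.OO]: (0,0)[XOX/X.X/.OO]-1 (1,1)[.OX/XXX/.OO]-1 (2,0)[.OX/X.X/XOO]+1*
p2 O@[.OX/X.X/XOO]: (0,0)[OOX/X.X/XOO]-1* (1,1)[.OX/XOX/XOO]-1
p3 X@[OOX/X.X/XOO]: (1,1)[OOX/XXX/XOO]+1*
p4 O@[OOX/XXX/XOO] terminal -1; root [.OX/X.X/.OO] d12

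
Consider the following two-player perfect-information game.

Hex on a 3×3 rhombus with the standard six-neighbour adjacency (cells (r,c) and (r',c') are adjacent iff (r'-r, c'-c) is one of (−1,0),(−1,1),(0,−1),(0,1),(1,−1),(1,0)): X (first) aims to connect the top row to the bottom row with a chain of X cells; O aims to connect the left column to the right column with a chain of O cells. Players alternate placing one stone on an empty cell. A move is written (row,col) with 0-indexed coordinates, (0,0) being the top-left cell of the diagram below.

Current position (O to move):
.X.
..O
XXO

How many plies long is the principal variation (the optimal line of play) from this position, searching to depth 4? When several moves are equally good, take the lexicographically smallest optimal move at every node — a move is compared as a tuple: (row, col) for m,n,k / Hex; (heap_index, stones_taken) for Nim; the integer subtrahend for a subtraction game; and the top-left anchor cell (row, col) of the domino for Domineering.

PV length from [.X./..O/XXO]: 4 plies

ply 1, O at .X./..O/XXO | (0,0)=-1→OX./..O/XXO*; (0,2)=-1→.XO/..O/XXO; (1,0)=-1→.X./O.O/XXO; (1,1)=-1→.X./.OO/XXO
ply 2, X at OX./..O/XXO | (0,2)=+1→OXX/..O/XXO*; (1,0)=+1→OX./X.O/XXO; (1,1)=+1→OX./.XO/XXO
ply 3, O at OXX/..O/XXO | (1,0)=-1→OXX/O.O/XXO*; (1,1)=-1→OXX/.OO/XXO
ply 4, X at OXX/O.O/XXO | (1,1)=+1→OXX/OXO/XXO*
ply 5: OXX/OXO/XXO is terminal -1 (O); from .X./..O/XXO depth 4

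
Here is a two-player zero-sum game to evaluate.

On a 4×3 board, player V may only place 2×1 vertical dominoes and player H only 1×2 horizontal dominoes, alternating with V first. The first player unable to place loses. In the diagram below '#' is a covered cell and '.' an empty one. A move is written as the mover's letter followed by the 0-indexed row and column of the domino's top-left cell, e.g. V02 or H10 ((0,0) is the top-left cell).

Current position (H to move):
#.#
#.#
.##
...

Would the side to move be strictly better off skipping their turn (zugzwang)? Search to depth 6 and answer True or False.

zugzwang(#.#/#.#/.##/..., H) = False

ply 1, H at #.#/#.#/.##/... | H30=-1→#.#/#.#/.##/##.*; H31=-1→#.#/#.#/.##/.##
ply 2, V at #.#/#.#/.##/##. | V01=+1→###/###/.##/##.*
ply 3: ###/###/.##/##. is terminal -1 (H); from #.#/#.#/.##/... depth 6
pass branch (V moves first from the same position):
  | ply 1, V at #.#/#.#/.##/... | V01=-1→###/###/.##/...; V20=+1→#.#/#.#/###/#..*
  | ply 2, H at #.#/#.#/###/#.. | H31=-1→#.#/#.#/###/###*
  | ply 3, V at #.#/#.#/###/### | V01=+1→###/###/###/###*
  | ply 4: ###/###/###/### is terminal -1 (H); from #.#/#.#/.##/... depth 6
H moving scores -1; H passing scores -1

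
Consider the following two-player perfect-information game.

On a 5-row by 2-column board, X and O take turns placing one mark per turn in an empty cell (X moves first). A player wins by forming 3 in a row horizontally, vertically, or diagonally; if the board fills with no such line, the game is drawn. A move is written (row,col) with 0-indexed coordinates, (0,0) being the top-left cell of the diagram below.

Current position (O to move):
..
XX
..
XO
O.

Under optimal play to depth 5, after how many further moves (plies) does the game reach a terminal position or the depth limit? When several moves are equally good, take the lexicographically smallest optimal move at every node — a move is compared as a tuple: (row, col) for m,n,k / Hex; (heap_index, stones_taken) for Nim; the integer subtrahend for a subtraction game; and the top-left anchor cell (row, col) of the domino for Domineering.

PV length from [../XX/../XO/O.]: 5 plies

[../XX/../XO/O.] O move#1: (0,0):-1/O./XX/../XO/O., (0,1):-1/.O/XX/../XO/O., (2,0):+0/../XX/O./XO/O.*, (2,1):-1/../XX/.O/XO/O., (4,1):-1/../XX/../XO/OO
[../XX/O./XO/O.] X move#2: (0,0):+0/X./XX/O./XO/O.*, (0,1):+0/.X/XX/O./XO/O., (2,1):+0/../XX/OX/XO/O., (4,1):+0/../XX/O./XO/OX
[X./XX/O./XO/O.] O move#3: (0,1):+0/XO/XX/O./XO/O.*, (2,1):+0/X./XX/OO/XO/O., (4,1):+0/X./XX/O./XO/OO
[XO/XX/O./XO/O.] X move#4: (2,1):+0/XO/XX/OX/XO/O.*, (4,1):+0/XO/XX/O./XO/OX
[XO/XX/OX/XO/O.] O move#5: (4,1):+0/XO/XX/OX/XO/OO*
[XO/XX/OX/XO/OO] end (terminal +0, X#6); searched ../XX/../XO/O. to 5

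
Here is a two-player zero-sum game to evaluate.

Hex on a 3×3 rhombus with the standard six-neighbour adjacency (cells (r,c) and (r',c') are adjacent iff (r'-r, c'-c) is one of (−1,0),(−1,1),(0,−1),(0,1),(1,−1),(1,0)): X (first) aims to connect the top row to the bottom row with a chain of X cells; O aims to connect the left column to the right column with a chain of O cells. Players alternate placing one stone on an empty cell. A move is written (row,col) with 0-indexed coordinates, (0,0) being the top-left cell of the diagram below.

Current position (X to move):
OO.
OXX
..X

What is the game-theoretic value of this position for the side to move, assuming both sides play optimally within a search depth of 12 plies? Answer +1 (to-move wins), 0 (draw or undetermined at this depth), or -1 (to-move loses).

p1 X@[OO./OXX/..X]: (0,2)[OOX/OXX/..X]+1* (2,0)[OO./OXX/X.X]-1 (2,1)[OO./OXX/.XX]-1
p2 O@[OOX/OXX/..X] terminal -1; root [OO./OXX/..X] d12

value(OO./OXX/..X, X) = +1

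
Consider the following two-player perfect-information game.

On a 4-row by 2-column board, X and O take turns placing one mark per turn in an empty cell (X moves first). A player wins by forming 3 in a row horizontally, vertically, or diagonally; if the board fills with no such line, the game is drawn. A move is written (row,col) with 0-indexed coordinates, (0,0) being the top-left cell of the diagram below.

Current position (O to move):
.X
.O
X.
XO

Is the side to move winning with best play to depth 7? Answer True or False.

p1 O@[.X/.O/X./XO]: (0,0)[OX/.O/X./XO]-1 (1,0)[.X/OO/X./XO]+0 (2,1)[.X/.O/XO/XO]+1*
p2 X@[.X/.O/XO/XO] terminal -1; root [.X/.O/X./XO] d7

O winning at [.X/.O/X./XO]: True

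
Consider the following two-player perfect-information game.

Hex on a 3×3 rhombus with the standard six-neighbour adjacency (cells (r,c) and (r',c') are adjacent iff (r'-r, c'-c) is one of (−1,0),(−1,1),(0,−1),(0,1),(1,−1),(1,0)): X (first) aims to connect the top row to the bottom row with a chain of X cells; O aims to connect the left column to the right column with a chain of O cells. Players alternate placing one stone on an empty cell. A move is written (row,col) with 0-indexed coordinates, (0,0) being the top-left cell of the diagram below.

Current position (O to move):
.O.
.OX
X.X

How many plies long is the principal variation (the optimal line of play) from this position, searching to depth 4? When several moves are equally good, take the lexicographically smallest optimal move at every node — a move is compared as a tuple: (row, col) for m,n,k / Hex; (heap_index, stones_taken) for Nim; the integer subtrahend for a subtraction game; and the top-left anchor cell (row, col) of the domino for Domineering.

ply 1, O at .O./.OX/X.X | (0,0)=-1→OO./.OX/X.X; (0,2)=+1→.OO/.OX/X.X*; (1,0)=-1→.O./OOX/X.X; (2,1)=-1→.O./.OX/XOX
ply 2, X at .OO/.OX/X.X | (0,0)=-1→XOO/.OX/X.X*; (1,0)=-1→.OO/XOX/X.X; (2,1)=-1→.OO/.OX/XXX
ply 3, O at XOO/.OX/X.X | (1,0)=+1→XOO/OOX/X.X*; (2,1)=-1→XOO/.OX/XOX
ply 4: XOO/OOX/X.X is terminal -1 (X); from .O./.OX/X.X depth 4

PV length from [.O./.OX/X.X]: 3 plies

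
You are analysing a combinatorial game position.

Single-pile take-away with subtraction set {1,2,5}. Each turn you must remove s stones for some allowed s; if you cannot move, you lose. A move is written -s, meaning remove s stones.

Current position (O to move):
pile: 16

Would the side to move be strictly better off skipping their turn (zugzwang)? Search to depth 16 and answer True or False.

zugzwang(16, O) = False

ply 1, O at 16 | -1=+1→15*; -2=-1→14; -5=-1→11
ply 2, X at 15 | -1=-1→14*; -2=-1→13; -5=-1→10
ply 3, O at 14 | -1=-1→13; -2=+1→12*; -5=+1→9
ply 4, X at 12 | -1=-1→11*; -2=-1→10; -5=-1→7
ply 5, O at 11 | -1=-1→10; -2=+1→9*; -5=+1→6
ply 6, X at 9 | -1=-1→8*; -2=-1→7; -5=-1→4
ply 7, O at 8 | -1=-1→7; -2=+1→6*; -5=+1→3
ply 8, X at 6 | -1=-1→5*; -2=-1→4; -5=-1→1
ply 9, O at 5 | -1=-1→4; -2=+1→3*; -5=+1→0
ply 10, X at 3 | -1=-1→2*; -2=-1→1
ply 11, O at 2 | -1=-1→1; -2=+1→0*
ply 12: 0 is terminal -1 (X); from 16 depth 16
suppose O passes — search the same position with X to move:
pass> ply 1, X at 16 | -1=+1→15*; -2=-1→14; -5=-1→11
pass> ply 2, O at 15 | -1=-1→14*; -2=-1→13; -5=-1→10
pass> ply 3, X at 14 | -1=-1→13; -2=+1→12*; -5=+1→9
pass> ply 4, O at 12 | -1=-1→11*; -2=-1→10; -5=-1→7
pass> ply 5, X at 11 | -1=-1→10; -2=+1→9*; -5=+1→6
pass> ply 6, O at 9 | -1=-1→8*; -2=-1→7; -5=-1→4
pass> ply 7, X at 8 | -1=-1→7; -2=+1→6*; -5=+1→3
pass> ply 8, O at 6 | -1=-1→5*; -2=-1→4; -5=-1→1
pass> ply 9, X at 5 | -1=-1→4; -2=+1→3*; -5=+1→0
pass> ply 10, O at 3 | -1=-1→2*; -2=-1→1
pass> ply 11, X at 2 | -1=-1→1; -2=+1→0*
pass> ply 12: 0 is terminal -1 (O); from 16 depth 16
for O: play +1, pass -1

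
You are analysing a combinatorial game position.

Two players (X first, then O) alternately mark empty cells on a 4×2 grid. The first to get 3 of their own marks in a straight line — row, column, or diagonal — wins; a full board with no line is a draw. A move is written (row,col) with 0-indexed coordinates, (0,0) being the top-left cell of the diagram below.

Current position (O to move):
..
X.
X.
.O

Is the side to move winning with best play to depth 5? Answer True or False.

ply 1, O at ../X./X./.O | (0,0)=-1→O./X./X./.O*; (0,1)=-1→.O/X./X./.O; (1,1)=-1→../XO/X./.O; (2,1)=-1→../X./XO/.O; (3,0)=-1→../X./X./OO
ply 2, X at O./X./X./.O | (0,1)=+0→OX/X./X./.O; (1,1)=+0→O./XX/X./.O; (2,1)=+0→O./X./XX/.O; (3,0)=+1→O./X./X./XO*
ply 3: O./X./X./XO is terminal -1 (O); from ../X./X./.O depth 5

O winning at [../X./X./.O]: False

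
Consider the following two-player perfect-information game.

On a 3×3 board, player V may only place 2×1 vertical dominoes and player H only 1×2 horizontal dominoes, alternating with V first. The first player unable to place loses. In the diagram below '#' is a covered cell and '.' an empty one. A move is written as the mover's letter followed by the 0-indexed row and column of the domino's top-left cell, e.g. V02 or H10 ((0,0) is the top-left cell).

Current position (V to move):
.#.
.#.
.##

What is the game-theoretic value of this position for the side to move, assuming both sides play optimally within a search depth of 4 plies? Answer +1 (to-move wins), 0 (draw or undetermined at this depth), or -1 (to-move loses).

value(.#./.#./.##, V) = +1

[.#./.#./.##] V move#1: V00:+1/##./##./.##*, V02:+1/.##/.##/.##, V10:+1/.#./##./###
[##./##./.##] end (terminal -1, H#2); searched .#./.#./.## to 4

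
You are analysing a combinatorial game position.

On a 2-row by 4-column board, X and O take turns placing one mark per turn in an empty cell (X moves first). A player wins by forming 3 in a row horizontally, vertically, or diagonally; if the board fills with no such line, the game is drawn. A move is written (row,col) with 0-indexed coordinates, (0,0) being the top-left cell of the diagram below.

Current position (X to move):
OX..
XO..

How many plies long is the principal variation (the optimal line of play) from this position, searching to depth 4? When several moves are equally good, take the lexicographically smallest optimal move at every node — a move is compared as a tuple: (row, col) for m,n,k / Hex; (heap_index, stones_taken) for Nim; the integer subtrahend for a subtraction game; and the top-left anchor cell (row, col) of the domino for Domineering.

PV length from [OX../XO..]: 4 plies

[OX../XO..] X move#1: (0,2):+0/OXX./XO..*, (0,3):+0/OX.X/XO.., (1,2):+0/OX../XOX., (1,3):+0/OX../XO.X
[OXX./XO..] O move#2: (0,3):+0/OXXO/XO..*, (1,2):-1/OXX./XOO., (1,3):-1/OXX./XO.O
[OXXO/XO..] X move#3: (1,2):+0/OXXO/XOX.*, (1,3):+0/OXXO/XO.X
[OXXO/XOX.] O move#4: (1,3):+0/OXXO/XOXO*
[OXXO/XOXO] end (terminal +0, X#5); searched OX../XO.. to 4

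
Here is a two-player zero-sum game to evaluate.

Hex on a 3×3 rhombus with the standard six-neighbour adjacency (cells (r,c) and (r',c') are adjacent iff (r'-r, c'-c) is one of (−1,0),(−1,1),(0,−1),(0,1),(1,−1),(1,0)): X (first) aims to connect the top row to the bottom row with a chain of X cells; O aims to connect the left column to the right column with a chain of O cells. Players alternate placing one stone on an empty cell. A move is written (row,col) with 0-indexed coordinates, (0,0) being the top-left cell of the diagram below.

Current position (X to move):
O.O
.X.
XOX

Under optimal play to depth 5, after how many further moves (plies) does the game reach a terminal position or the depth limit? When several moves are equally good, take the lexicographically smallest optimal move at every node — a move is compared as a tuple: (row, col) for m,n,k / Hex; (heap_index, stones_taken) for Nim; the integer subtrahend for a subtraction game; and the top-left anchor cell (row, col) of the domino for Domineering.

ply 1, X at O.O/.X./XOX | (0,1)=+1→OXO/.X./XOX*; (1,0)=-1→O.O/XX./XOX; (1,2)=-1→O.O/.XX/XOX
ply 2: OXO/.X./XOX is terminal -1 (O); from O.O/.X./XOX depth 5

PV length from [O.O/.X./XOX]: 1 ply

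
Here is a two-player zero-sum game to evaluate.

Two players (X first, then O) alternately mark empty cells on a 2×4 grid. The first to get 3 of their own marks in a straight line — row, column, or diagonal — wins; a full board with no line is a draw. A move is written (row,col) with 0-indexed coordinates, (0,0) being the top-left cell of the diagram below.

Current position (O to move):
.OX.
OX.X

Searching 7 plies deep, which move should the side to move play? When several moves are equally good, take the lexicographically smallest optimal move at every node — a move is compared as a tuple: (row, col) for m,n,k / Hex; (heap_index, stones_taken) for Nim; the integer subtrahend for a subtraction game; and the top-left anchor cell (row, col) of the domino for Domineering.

O's best at [.OX./OX.X]: (1,2)

ply 1, O at .OX./OX.X | (0,0)=-1→OOX./OX.X; (0,3)=-1→.OXO/OX.X; (1,2)=+0→.OX./OXOX*
ply 2, X at .OX./OXOX | (0,0)=+0→XOX./OXOX*; (0,3)=+0→.OXX/OXOX
ply 3, O at XOX./OXOX | (0,3)=+0→XOXO/OXOX*
ply 4: XOXO/OXOX is terminal +0 (X); from .OX./OX.X depth 7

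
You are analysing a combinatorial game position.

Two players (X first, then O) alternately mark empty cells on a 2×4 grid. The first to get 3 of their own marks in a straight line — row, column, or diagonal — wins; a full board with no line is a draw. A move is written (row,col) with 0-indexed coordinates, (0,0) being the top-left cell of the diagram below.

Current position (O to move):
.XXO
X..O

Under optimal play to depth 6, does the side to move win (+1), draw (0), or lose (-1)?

value(.XXO/X..O, O) = 0

p1 O@[.XXO/X..O]: (0,0)[OXXO/X..O]+0* (1,1)[.XXO/XO.O]-1 (1,2)[.XXO/X.OO]-1
p2 X@[OXXO/X..O]: (1,1)[OXXO/XX.O]+0* (1,2)[OXXO/X.XO]+0
p3 O@[OXXO/XX.O]: (1,2)[OXXO/XXOO]+0*
p4 X@[OXXO/XXOO] terminal +0; root [.XXO/X..O] d6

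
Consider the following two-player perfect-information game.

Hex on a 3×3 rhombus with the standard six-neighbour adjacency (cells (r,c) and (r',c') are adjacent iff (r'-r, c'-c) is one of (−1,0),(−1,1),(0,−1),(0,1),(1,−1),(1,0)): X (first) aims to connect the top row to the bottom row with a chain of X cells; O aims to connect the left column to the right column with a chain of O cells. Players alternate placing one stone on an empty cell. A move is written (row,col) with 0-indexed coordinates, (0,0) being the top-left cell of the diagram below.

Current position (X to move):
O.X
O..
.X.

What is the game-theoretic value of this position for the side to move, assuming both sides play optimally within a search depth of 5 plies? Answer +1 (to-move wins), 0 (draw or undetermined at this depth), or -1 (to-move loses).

[O.X/O../.X.] X move#1: (0,1):+1/OXX/O../.X.*, (1,1):+1/O.X/OX./.X., (1,2):+1/O.X/O.X/.X., (2,0):+1/O.X/O../XX., (2,2):+1/O.X/O../.XX
[OXX/O../.X.] O move#2: (1,1):-1/OXX/OO./.X.*, (1,2):-1/OXX/O.O/.X., (2,0):-1/OXX/O../OX., (2,2):-1/OXX/O../.XO
[OXX/OO./.X.] X move#3: (1,2):+1/OXX/OOX/.X.*, (2,0):-1/OXX/OO./XX., (2,2):-1/OXX/OO./.XX
[OXX/OOX/.X.] end (terminal -1, O#4); searched O.X/O../.X. to 5

value(O.X/O../.X., X) = +1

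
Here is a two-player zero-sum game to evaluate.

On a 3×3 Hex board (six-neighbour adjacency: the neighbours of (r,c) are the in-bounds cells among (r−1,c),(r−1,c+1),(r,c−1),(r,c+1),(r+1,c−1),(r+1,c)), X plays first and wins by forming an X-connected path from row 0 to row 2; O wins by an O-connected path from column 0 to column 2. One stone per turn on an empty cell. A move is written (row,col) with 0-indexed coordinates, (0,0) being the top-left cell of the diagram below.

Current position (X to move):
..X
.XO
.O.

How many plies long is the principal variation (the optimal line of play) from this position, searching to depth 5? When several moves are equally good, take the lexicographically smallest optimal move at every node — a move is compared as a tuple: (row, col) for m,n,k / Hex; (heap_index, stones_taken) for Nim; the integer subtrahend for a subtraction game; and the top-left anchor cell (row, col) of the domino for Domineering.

p1 X@[..X/.XO/.O.]: (0,0)[X.X/.XO/.O.]-1 (0,1)[.XX/.XO/.O.]-1 (1,0)[..X/XXO/.O.]-1 (2,0)[..X/.XO/XO.]+1* (2,2)[..X/.XO/.OX]-1
p2 O@[..X/.XO/XO.] terminal -1; root [..X/.XO/.O.] d5

PV length from [..X/.XO/.O.]: 1 ply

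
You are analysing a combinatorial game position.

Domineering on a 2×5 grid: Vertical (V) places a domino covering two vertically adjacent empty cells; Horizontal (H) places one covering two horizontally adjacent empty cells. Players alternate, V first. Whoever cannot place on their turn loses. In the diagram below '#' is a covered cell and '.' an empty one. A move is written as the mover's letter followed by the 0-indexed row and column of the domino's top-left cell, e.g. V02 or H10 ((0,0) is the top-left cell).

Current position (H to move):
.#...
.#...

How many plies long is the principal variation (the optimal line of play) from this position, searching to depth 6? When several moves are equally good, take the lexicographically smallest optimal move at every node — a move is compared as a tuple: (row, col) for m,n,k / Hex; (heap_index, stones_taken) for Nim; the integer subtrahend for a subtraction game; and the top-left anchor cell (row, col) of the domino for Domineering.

PV length from [.#.../.#...]: 4 plies

ply 1, H at .#.../.#... | H02=-1→.###./.#...*; H03=-1→.#.##/.#...; H12=-1→.#.../.###.; H13=-1→.#.../.#.##
ply 2, V at .###./.#... | V00=-1→####./##...; V04=+1→.####/.#..#*
ply 3, H at .####/.#..# | H12=-1→.####/.####*
ply 4, V at .####/.#### | V00=+1→#####/#####*
ply 5: #####/##### is terminal -1 (H); from .#.../.#... depth 6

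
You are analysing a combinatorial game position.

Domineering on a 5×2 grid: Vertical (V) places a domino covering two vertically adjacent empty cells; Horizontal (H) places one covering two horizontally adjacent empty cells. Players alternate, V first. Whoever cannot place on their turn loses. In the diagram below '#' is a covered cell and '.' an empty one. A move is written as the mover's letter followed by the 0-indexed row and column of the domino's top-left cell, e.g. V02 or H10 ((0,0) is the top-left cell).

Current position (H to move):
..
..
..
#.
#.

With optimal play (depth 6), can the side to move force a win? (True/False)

p1 H@[../../../#./#.]: H00[##/../../#./#.]-1 H10[../##/../#./#.]+1* H20[../../##/#./#.]-1
p2 V@[../##/../#./#.]: V21[../##/.#/##/#.]-1* V31[../##/../##/##]-1
p3 H@[../##/.#/##/#.]: H00[##/##/.#/##/#.]+1*
p4 V@[##/##/.#/##/#.] terminal -1; root [../../../#./#.] d6

H winning at [../../../#./#.]: True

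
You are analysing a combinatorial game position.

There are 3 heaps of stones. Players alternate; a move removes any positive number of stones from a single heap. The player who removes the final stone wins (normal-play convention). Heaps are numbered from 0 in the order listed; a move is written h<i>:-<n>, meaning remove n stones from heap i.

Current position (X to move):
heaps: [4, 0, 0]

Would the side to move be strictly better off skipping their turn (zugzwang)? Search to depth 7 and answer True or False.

zugzwang((4,0,0), X) = False

ply 1, X at (4,0,0) | h0:-1=-1→(3,0,0); h0:-2=-1→(2,0,0); h0:-3=-1→(1,0,0); h0:-4=+1→(0,0,0)*
ply 2: (0,0,0) is terminal -1 (O); from (4,0,0) depth 7
suppose X passes — search the same position with O to move:
pass> ply 1, O at (4,0,0) | h0:-1=-1→(3,0,0); h0:-2=-1→(2,0,0); h0:-3=-1→(1,0,0); h0:-4=+1→(0,0,0)*
pass> ply 2: (0,0,0) is terminal -1 (X); from (4,0,0) depth 7
for X: play +1, pass -1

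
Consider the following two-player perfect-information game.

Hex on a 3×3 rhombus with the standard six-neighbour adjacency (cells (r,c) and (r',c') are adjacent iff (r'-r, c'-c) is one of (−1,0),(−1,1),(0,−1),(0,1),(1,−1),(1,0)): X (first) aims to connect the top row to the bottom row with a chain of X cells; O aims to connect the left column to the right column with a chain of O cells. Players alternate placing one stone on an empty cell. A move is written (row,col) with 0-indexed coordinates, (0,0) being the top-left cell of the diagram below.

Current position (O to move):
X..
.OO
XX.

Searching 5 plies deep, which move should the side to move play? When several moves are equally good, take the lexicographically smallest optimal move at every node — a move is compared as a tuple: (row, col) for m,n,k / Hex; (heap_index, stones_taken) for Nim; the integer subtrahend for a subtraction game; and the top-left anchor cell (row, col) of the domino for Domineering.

O's best at [X../.OO/XX.]: (1,0)

ply 1, O at X../.OO/XX. | (0,1)=-1→XO./.OO/XX.; (0,2)=-1→X.O/.OO/XX.; (1,0)=+1→X../OOO/XX.*; (2,2)=-1→X../.OO/XXO
ply 2: X../OOO/XX. is terminal -1 (X); from X../.OO/XX. depth 5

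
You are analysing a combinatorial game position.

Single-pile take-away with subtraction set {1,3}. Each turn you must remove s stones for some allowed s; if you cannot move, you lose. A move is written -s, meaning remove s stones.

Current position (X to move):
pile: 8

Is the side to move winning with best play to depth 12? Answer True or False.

X winning at [8]: False

p1 X@[8]: -1[7]-1* -3[5]-1
p2 O@[7]: -1[6]+1* -3[4]+1
p3 X@[6]: -1[5]-1* -3[3]-1
p4 O@[5]: -1[4]+1* -3[2]+1
p5 X@[4]: -1[3]-1* -3[1]-1
p6 O@[3]: -1[2]+1* -3[0]+1
p7 X@[2]: -1[1]-1*
p8 O@[1]: -1[0]+1*
p9 X@[0] terminal -1; root [8] d12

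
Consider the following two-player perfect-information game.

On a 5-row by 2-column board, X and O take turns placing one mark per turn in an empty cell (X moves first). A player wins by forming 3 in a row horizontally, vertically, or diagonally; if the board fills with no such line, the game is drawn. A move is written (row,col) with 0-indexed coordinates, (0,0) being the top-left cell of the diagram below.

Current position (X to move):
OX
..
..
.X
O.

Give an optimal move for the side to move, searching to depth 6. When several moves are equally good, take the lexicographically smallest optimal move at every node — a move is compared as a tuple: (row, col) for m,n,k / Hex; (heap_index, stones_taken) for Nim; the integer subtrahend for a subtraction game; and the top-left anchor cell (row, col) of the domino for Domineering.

p1 X@[OX/../../.X/O.]: (1,0)[OX/X./../.X/O.]+0 (1,1)[OX/.X/../.X/O.]+0 (2,0)[OX/../X./.X/O.]+0 (2,1)[OX/../.X/.X/O.]+1* (3,0)[OX/../../XX/O.]+0 (4,1)[OX/../../.X/OX]+0
p2 O@[OX/../.X/.X/O.]: (1,0)[OX/O./.X/.X/O.]-1* (1,1)[OX/.O/.X/.X/O.]-1 (2,0)[OX/../OX/.X/O.]-1 (3,0)[OX/../.X/OX/O.]-1 (4,1)[OX/../.X/.X/OO]-1
p3 X@[OX/O./.X/.X/O.]: (1,1)[OX/OX/.X/.X/O.]+1* (2,0)[OX/O./XX/.X/O.]+1 (3,0)[OX/O./.X/XX/O.]-1 (4,1)[OX/O./.X/.X/OX]+1
p4 O@[OX/OX/.X/.X/O.] terminal -1; root [OX/../../.X/O.] d6

X's best at [OX/../../.X/O.]: (2,1)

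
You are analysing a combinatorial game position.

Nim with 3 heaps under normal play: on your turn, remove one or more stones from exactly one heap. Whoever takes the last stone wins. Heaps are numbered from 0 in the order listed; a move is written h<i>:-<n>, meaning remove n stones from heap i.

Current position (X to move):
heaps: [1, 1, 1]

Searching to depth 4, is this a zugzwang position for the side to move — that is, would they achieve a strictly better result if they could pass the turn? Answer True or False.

zugzwang((1,1,1), X) = False

p1 X@[(1,1,1)]: h0:-1[(0,1,1)]+1* h1:-1[(1,0,1)]+1 h2:-1[(1,1,0)]+1
p2 O@[(0,1,1)]: h1:-1[(0,0,1)]-1* h2:-1[(0,1,0)]-1
p3 X@[(0,0,1)]: h2:-1[(0,0,0)]+1*
p4 O@[(0,0,0)] terminal -1; root [(1,1,1)] d4
suppose X passes — search the same position with O to move:
pass> p1 O@[(1,1,1)]: h0:-1[(0,1,1)]+1* h1:-1[(1,0,1)]+1 h2:-1[(1,1,0)]+1
pass> p2 X@[(0,1,1)]: h1:-1[(0,0,1)]-1* h2:-1[(0,1,0)]-1
pass> p3 O@[(0,0,1)]: h2:-1[(0,0,0)]+1*
pass> p4 X@[(0,0,0)] terminal -1; root [(1,1,1)] d4
for X: play +1, pass -1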